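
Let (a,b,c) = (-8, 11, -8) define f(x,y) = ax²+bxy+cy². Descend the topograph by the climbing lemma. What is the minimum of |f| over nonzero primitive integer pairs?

translate: b→5 (≡-11 mod 16), so (8,-11,8)→(8,5,5)
flip: (8,5,5)→(5,-5,8)
translate: b→5 (≡-5 mod 10), so (5,-5,8)→(5,5,8)
reduced (well bottom): (5,5,8) with a≤c, −a<b≤a
well minimum |f| = |-5| = 5 (negative-definite)

5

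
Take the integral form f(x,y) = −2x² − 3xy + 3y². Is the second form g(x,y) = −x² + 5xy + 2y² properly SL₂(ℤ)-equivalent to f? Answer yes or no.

D₁ = 33, D₂ = 33
river cycle of f (length 4): (3, 3, -2), (-2, 5, 1), (1, 5, -2), (-2, 3, 3)
river cycle of g (length 4): (2, 3, -3), (-3, 3, 2), (2, 5, -1), (-1, 5, 2)
cycles differ ⇒ inequivalent

no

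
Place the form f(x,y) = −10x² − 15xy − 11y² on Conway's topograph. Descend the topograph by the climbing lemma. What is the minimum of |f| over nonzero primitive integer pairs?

translate: b→-5 (≡15 mod 20), so (10,15,11)→(10,-5,6)
flip: (10,-5,6)→(6,5,10)
reduced (well bottom): (6,5,10) with a≤c, −a<b≤a
well minimum |f| = |-6| = 6 (negative-definite)

6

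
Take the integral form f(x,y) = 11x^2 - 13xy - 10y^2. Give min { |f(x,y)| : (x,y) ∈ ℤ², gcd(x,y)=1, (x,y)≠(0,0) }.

descent: ρ → (-10,13,11)  [lands on river]
river: ρ → (11,9,-12)
river: ρ → (-12,15,8)
river: ρ → (8,17,-10)
river: ρ → (-10,23,2)
river: ρ → (2,21,-21)
river: ρ → (-21,21,2)
river: ρ → (2,23,-10)
river: ρ → (-10,17,8)
river: ρ → (8,15,-12)
river: ρ → (-12,9,11)
river: ρ → (11,13,-10)
river: ρ → (-10,7,14)
river: ρ → (14,21,-3)
river: ρ → (-3,21,14)
river: ρ → (14,7,-10)
closes: descent 1, river 16
min |a| on river = 2

2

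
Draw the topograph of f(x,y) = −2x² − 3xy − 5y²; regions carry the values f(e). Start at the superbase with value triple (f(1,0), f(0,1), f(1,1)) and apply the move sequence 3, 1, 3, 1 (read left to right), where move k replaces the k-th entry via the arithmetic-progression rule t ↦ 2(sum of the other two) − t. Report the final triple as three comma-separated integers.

start (-2,-5,-10) = (f(1,0),f(0,1),f(1,1))
replace slot 3: 2·((-2)+(-5)) − (-10) = -4 → (-2,-5,-4)
replace slot 1: 2·((-5)+(-4)) − (-2) = -16 → (-16,-5,-4)
replace slot 3: 2·((-16)+(-5)) − (-4) = -38 → (-16,-5,-38)
replace slot 1: 2·((-5)+(-38)) − (-16) = -70 → (-70,-5,-38)

-70,-5,-38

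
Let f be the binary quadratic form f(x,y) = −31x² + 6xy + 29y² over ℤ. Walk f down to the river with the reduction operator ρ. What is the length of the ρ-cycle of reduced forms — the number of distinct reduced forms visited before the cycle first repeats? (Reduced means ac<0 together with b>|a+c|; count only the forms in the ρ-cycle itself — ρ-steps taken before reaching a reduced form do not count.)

D = 3632, ⌊√D⌋ = 60
river: ρ → (29,52,-8)
river: ρ → (-8,60,1)
river: ρ → (1,60,-8)
river: ρ → (-8,52,29)
river: ρ → (29,6,-31)
river: ρ → (-31,56,4)
river: ρ → (4,56,-31)
river: ρ → (-31,6,29)
ρ-cycle length = 8 (tail of 0 descent steps not counted)

8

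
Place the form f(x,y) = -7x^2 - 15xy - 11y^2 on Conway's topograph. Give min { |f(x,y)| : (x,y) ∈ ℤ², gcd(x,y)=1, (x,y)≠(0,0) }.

translate: b→1 (≡15 mod 14), so (7,15,11)→(7,1,3)
flip: (7,1,3)→(3,-1,7)
reduced (well bottom): (3,-1,7) with a≤c, −a<b≤a
well minimum |f| = |-3| = 3 (negative-definite)

3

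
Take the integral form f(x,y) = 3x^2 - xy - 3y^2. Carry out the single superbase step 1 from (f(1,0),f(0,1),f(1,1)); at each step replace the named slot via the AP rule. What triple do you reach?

start (3,-3,-1) = (f(1,0),f(0,1),f(1,1))
replace slot 1: 2·((-3)+(-1)) − 3 = -11 → (-11,-3,-1)

-11,-3,-1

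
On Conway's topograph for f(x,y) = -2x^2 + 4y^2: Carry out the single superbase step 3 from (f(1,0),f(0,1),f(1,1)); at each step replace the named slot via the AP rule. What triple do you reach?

start (-2,4,2) = (f(1,0),f(0,1),f(1,1))
replace slot 3: 2·((-2)+4) − 2 = 2 → (-2,4,2)

-2,4,2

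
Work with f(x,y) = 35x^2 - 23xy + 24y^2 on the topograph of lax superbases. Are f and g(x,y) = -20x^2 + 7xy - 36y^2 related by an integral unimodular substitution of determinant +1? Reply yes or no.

D₁ = -2831, D₂ = -2831
f: flip: (35,-23,24)→(24,23,35)
f: reduced (well bottom): (24,23,35) with a≤c, −a<b≤a
g is negative-definite; reduce −g:
−g: reduced (well bottom): (20,-7,36) with a≤c, −a<b≤a
flip sign back: reduced form of g is (-20,7,-36)
reduced forms (24, 23, 35) vs (-20, 7, -36) ⇒ inequivalent

no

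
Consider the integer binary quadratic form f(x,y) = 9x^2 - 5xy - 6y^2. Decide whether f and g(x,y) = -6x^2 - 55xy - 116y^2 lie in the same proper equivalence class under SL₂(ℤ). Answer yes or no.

D₁ = 241, D₂ = 241
river cycle of f (length 38): (-6, 5, 9), (9, 13, -2), (-2, 15, 2), (2, 13, -9), (-9, 5, 6), (6, 7, -8), (-8, 9, 5), (5, 11, -6), (-6, 13, 3), (3, 11, -10), … (28 more)
river cycle of g (length 38): (-6, 5, 9), (9, 13, -2), (-2, 15, 2), (2, 13, -9), (-9, 5, 6), (6, 7, -8), (-8, 9, 5), (5, 11, -6), (-6, 13, 3), (3, 11, -10), … (28 more)
cycles coincide ⇒ equivalent

yes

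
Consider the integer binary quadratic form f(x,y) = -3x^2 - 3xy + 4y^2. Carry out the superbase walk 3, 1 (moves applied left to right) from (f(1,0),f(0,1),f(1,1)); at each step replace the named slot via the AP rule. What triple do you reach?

start (-3,4,-2) = (f(1,0),f(0,1),f(1,1))
replace slot 3: 2·((-3)+4) − (-2) = 4 → (-3,4,4)
replace slot 1: 2·(4+4) − (-3) = 19 → (19,4,4)

19,4,4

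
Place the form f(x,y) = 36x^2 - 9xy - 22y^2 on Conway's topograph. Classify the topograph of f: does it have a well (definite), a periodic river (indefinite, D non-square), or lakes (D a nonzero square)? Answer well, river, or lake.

D = b²−4ac = (-9)² − 4·36·(-22) = 3249
D = 57² is a perfect square ⇒ form factors over ℤ ⇒ lakes

lake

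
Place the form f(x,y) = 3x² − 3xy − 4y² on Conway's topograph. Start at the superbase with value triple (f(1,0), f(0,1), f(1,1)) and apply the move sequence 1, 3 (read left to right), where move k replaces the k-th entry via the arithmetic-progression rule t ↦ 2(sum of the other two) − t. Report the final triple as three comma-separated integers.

start (3,-4,-4) = (f(1,0),f(0,1),f(1,1))
replace slot 1: 2·((-4)+(-4)) − 3 = -19 → (-19,-4,-4)
replace slot 3: 2·((-19)+(-4)) − (-4) = -42 → (-19,-4,-42)

-19,-4,-42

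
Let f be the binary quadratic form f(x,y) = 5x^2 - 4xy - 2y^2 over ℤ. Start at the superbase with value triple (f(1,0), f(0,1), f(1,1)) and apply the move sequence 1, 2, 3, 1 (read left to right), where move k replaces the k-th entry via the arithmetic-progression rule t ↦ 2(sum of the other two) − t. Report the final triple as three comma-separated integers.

start (5,-2,-1) = (f(1,0),f(0,1),f(1,1))
replace slot 1: 2·((-2)+(-1)) − 5 = -11 → (-11,-2,-1)
replace slot 2: 2·((-11)+(-1)) − (-2) = -22 → (-11,-22,-1)
replace slot 3: 2·((-11)+(-22)) − (-1) = -65 → (-11,-22,-65)
replace slot 1: 2·((-22)+(-65)) − (-11) = -163 → (-163,-22,-65)

-163,-22,-65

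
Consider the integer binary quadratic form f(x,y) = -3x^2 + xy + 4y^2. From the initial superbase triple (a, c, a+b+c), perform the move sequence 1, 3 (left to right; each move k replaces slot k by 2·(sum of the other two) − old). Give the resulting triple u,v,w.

start (-3,4,2) = (f(1,0),f(0,1),f(1,1))
replace slot 1: 2·(4+2) − (-3) = 15 → (15,4,2)
replace slot 3: 2·(15+4) − 2 = 36 → (15,4,36)

15,4,36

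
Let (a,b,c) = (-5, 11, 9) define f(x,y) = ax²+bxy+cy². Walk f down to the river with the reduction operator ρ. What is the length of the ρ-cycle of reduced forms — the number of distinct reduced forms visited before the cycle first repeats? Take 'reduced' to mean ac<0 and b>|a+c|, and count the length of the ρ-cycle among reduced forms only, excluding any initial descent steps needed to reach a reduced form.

D = 301, ⌊√D⌋ = 17
river: ρ → (9,7,-7)
river: ρ → (-7,7,9)
river: ρ → (9,11,-5)
river: ρ → (-5,9,11)
river: ρ → (11,13,-3)
river: ρ → (-3,17,1)
river: ρ → (1,17,-3)
river: ρ → (-3,13,11)
river: ρ → (11,9,-5)
river: ρ → (-5,11,9)
ρ-cycle length = 10 (tail of 0 descent steps not counted)

10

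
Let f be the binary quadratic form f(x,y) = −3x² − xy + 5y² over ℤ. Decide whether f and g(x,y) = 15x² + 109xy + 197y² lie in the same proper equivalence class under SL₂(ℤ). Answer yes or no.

D₁ = 61, D₂ = 61
river cycle of f (length 6): (-3, 5, 3), (3, 7, -1), (-1, 7, 3), (3, 5, -3), (-3, 7, 1), (1, 7, -3)
river cycle of g (length 6): (1, 7, -3), (-3, 5, 3), (3, 7, -1), (-1, 7, 3), (3, 5, -3), (-3, 7, 1)
cycles coincide ⇒ equivalent

yes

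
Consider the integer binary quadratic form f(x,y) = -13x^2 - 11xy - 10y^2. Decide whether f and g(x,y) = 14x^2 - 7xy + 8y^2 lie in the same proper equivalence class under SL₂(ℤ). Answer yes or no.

D₁ = -399, D₂ = -399
f is negative-definite; reduce −f:
−f: flip: (13,11,10)→(10,-11,13)
−f: translate: b→9 (≡-11 mod 20), so (10,-11,13)→(10,9,12)
−f: reduced (well bottom): (10,9,12) with a≤c, −a<b≤a
flip sign back: reduced form of f is (-10,-9,-12)
g: flip: (14,-7,8)→(8,7,14)
g: reduced (well bottom): (8,7,14) with a≤c, −a<b≤a
reduced forms (-10, -9, -12) vs (8, 7, 14) ⇒ inequivalent

no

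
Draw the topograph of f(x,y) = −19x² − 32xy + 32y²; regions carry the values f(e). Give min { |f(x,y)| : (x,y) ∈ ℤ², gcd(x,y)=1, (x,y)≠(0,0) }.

descent: ρ → (32,32,-19)  [lands on river]
river: ρ → (-19,44,20)
river: ρ → (20,36,-27)
river: ρ → (-27,18,29)
river: ρ → (29,40,-16)
river: ρ → (-16,56,5)
river: ρ → (5,54,-27)
river: ρ → (-27,54,5)
river: ρ → (5,56,-16)
river: ρ → (-16,40,29)
river: ρ → (29,18,-27)
river: ρ → (-27,36,20)
river: ρ → (20,44,-19)
river: ρ → (-19,32,32)
closes: descent 1, river 14
min |a| on river = 5

5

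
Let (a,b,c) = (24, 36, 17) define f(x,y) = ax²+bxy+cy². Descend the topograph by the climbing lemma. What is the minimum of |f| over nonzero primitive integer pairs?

translate: b→-12 (≡36 mod 48), so (24,36,17)→(24,-12,5)
flip: (24,-12,5)→(5,12,24)
translate: b→2 (≡12 mod 10), so (5,12,24)→(5,2,17)
reduced (well bottom): (5,2,17) with a≤c, −a<b≤a
well minimum = a = 5

5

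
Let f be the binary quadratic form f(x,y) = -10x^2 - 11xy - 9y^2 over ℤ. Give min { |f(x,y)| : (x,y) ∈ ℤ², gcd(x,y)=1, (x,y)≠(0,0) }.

translate: b→-9 (≡11 mod 20), so (10,11,9)→(10,-9,8)
flip: (10,-9,8)→(8,9,10)
translate: b→-7 (≡9 mod 16), so (8,9,10)→(8,-7,9)
reduced (well bottom): (8,-7,9) with a≤c, −a<b≤a
well minimum |f| = |-8| = 8 (negative-definite)

8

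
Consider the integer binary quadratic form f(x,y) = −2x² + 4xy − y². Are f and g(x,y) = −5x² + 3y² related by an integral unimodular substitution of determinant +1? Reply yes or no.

D₁ = 8, D₂ = 60
discriminants differ ⇒ not SL₂(ℤ)-equivalent

no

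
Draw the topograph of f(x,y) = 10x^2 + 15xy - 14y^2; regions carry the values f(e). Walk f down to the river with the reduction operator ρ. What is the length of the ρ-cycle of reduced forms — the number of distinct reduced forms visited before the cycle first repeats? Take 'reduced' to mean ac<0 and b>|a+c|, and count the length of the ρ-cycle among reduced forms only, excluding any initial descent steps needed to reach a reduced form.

D = 785, ⌊√D⌋ = 28
river: ρ → (-14,13,11)
river: ρ → (11,9,-16)
river: ρ → (-16,23,4)
river: ρ → (4,25,-10)
river: ρ → (-10,15,14)
river: ρ → (14,13,-11)
river: ρ → (-11,9,16)
river: ρ → (16,23,-4)
river: ρ → (-4,25,10)
river: ρ → (10,15,-14)
ρ-cycle length = 10 (tail of 0 descent steps not counted)

10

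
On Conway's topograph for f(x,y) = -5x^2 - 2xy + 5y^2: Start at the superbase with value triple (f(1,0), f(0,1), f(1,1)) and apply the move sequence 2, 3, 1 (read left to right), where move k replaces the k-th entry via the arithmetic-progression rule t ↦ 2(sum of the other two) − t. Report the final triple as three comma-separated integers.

start (-5,5,-2) = (f(1,0),f(0,1),f(1,1))
replace slot 2: 2·((-5)+(-2)) − 5 = -19 → (-5,-19,-2)
replace slot 3: 2·((-5)+(-19)) − (-2) = -46 → (-5,-19,-46)
replace slot 1: 2·((-19)+(-46)) − (-5) = -125 → (-125,-19,-46)

-125,-19,-46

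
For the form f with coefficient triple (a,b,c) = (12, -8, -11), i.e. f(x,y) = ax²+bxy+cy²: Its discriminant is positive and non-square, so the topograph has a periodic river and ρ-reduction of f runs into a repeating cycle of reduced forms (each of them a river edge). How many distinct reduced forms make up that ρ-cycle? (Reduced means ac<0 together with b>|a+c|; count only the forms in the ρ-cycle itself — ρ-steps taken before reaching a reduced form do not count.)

D = 592, ⌊√D⌋ = 24
descent: ρ → (-11,8,12)  [lands on river]
river: ρ → (12,16,-7)
river: ρ → (-7,12,16)
river: ρ → (16,20,-3)
river: ρ → (-3,22,9)
river: ρ → (9,14,-11)
ρ-cycle length = 6 (tail of 1 descent step not counted)

6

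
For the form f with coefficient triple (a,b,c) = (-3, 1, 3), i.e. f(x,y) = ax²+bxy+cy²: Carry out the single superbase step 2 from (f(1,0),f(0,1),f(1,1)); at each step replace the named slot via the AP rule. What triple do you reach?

start (-3,3,1) = (f(1,0),f(0,1),f(1,1))
replace slot 2: 2·((-3)+1) − 3 = -7 → (-3,-7,1)

-3,-7,1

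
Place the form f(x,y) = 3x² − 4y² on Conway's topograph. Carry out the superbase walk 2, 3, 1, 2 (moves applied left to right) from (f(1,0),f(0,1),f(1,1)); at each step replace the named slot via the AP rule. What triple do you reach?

start (3,-4,-1) = (f(1,0),f(0,1),f(1,1))
replace slot 2: 2·(3+(-1)) − (-4) = 8 → (3,8,-1)
replace slot 3: 2·(3+8) − (-1) = 23 → (3,8,23)
replace slot 1: 2·(8+23) − 3 = 59 → (59,8,23)
replace slot 2: 2·(59+23) − 8 = 156 → (59,156,23)

59,156,23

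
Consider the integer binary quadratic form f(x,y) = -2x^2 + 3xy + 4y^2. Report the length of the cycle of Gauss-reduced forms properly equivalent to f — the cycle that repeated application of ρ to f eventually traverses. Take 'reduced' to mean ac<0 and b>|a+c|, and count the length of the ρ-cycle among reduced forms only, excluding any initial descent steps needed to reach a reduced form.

D = 41, ⌊√D⌋ = 6
river: ρ → (4,5,-1)
river: ρ → (-1,5,4)
river: ρ → (4,3,-2)
river: ρ → (-2,5,2)
river: ρ → (2,3,-4)
river: ρ → (-4,5,1)
river: ρ → (1,5,-4)
river: ρ → (-4,3,2)
river: ρ → (2,5,-2)
river: ρ → (-2,3,4)
ρ-cycle length = 10 (tail of 0 descent steps not counted)

10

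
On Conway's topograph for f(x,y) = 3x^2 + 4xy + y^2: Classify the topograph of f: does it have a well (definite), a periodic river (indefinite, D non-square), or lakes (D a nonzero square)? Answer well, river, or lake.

D = b²−4ac = 4² − 4·3·1 = 4
D = 2² is a perfect square ⇒ form factors over ℤ ⇒ lakes

lake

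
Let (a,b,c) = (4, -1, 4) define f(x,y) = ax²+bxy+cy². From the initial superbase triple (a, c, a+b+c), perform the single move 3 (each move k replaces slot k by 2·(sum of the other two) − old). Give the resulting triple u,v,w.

start (4,4,7) = (f(1,0),f(0,1),f(1,1))
replace slot 3: 2·(4+4) − 7 = 9 → (4,4,9)

4,4,9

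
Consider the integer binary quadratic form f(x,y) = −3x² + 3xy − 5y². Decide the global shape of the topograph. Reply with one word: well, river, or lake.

D = b²−4ac = 3² − 4·(-3)·(-5) = -51
D < 0 ⇒ definite ⇒ every region one sign ⇒ single well

well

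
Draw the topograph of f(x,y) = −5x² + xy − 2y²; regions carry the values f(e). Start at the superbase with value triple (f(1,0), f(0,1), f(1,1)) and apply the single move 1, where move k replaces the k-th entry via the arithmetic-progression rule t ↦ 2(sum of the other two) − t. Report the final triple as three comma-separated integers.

start (-5,-2,-6) = (f(1,0),f(0,1),f(1,1))
replace slot 1: 2·((-2)+(-6)) − (-5) = -11 → (-11,-2,-6)

-11,-2,-6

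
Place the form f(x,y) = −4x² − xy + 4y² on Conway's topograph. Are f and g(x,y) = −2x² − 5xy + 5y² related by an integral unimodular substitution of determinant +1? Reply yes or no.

D₁ = 65, D₂ = 65
river cycle of f (length 6): (4, 1, -4), (-4, 7, 1), (1, 7, -4), (-4, 1, 4), (4, 7, -1), (-1, 7, 4)
river cycle of g (length 6): (5, 5, -2), (-2, 7, 2), (2, 5, -5), (-5, 5, 2), (2, 7, -2), (-2, 5, 5)
cycles differ ⇒ inequivalent

no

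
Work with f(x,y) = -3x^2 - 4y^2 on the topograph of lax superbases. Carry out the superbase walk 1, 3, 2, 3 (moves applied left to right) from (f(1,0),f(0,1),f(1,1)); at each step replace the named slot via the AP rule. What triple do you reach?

start (-3,-4,-7) = (f(1,0),f(0,1),f(1,1))
replace slot 1: 2·((-4)+(-7)) − (-3) = -19 → (-19,-4,-7)
replace slot 3: 2·((-19)+(-4)) − (-7) = -39 → (-19,-4,-39)
replace slot 2: 2·((-19)+(-39)) − (-4) = -112 → (-19,-112,-39)
replace slot 3: 2·((-19)+(-112)) − (-39) = -223 → (-19,-112,-223)

-19,-112,-223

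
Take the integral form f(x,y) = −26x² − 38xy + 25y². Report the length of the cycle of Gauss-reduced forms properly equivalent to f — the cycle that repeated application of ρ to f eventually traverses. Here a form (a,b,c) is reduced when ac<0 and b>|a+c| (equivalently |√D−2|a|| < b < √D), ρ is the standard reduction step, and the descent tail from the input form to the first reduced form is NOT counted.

D = 4044, ⌊√D⌋ = 63
descent: ρ → (25,38,-26)  [lands on river]
river: ρ → (-26,14,37)
river: ρ → (37,60,-3)
river: ρ → (-3,60,37)
river: ρ → (37,14,-26)
river: ρ → (-26,38,25)
river: ρ → (25,62,-2)
river: ρ → (-2,62,25)
ρ-cycle length = 8 (tail of 1 descent step not counted)

8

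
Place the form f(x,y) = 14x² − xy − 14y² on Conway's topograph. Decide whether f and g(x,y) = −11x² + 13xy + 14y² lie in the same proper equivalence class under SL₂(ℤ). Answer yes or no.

D₁ = 785, D₂ = 785
river cycle of f (length 6): (-14, 1, 14), (14, 27, -1), (-1, 27, 14), (14, 1, -14), (-14, 27, 1), (1, 27, -14)
river cycle of g (length 10): (14, 15, -10), (-10, 25, 4), (4, 23, -16), (-16, 9, 11), (11, 13, -14), (-14, 15, 10), (10, 25, -4), (-4, 23, 16), (16, 9, -11), (-11, 13, 14)
cycles differ ⇒ inequivalent

no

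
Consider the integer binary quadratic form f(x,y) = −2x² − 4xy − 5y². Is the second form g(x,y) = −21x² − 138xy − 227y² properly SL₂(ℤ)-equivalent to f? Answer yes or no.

D₁ = -24, D₂ = -24
f is negative-definite; reduce −f:
−f: translate: b→0 (≡4 mod 4), so (2,4,5)→(2,0,3)
−f: reduced (well bottom): (2,0,3) with a≤c, −a<b≤a
flip sign back: reduced form of f is (-2,0,-3)
g is negative-definite; reduce −g:
−g: translate: b→12 (≡138 mod 42), so (21,138,227)→(21,12,2)
−g: flip: (21,12,2)→(2,-12,21)
−g: translate: b→0 (≡-12 mod 4), so (2,-12,21)→(2,0,3)
−g: reduced (well bottom): (2,0,3) with a≤c, −a<b≤a
flip sign back: reduced form of g is (-2,0,-3)
reduced forms (-2, 0, -3) vs (-2, 0, -3) ⇒ equivalent

yes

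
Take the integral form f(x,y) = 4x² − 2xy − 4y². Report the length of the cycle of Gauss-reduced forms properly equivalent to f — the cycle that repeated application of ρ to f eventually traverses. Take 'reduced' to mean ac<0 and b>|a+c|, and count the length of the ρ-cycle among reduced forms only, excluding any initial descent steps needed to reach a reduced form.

D = 68, ⌊√D⌋ = 8
descent: ρ → (-4,2,4)  [lands on river]
river: ρ → (4,6,-2)
river: ρ → (-2,6,4)
river: ρ → (4,2,-4)
river: ρ → (-4,6,2)
river: ρ → (2,6,-4)
ρ-cycle length = 6 (tail of 1 descent step not counted)

6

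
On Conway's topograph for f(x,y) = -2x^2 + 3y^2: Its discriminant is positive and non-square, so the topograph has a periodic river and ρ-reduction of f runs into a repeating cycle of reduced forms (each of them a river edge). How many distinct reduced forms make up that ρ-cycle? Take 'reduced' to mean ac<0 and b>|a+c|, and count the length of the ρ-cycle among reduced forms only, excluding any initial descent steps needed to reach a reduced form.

D = 24, ⌊√D⌋ = 4
descent: ρ → (3,0,-2)
descent: ρ → (-2,4,1)  [lands on river]
river: ρ → (1,4,-2)
ρ-cycle length = 2 (tail of 2 descent steps not counted)

2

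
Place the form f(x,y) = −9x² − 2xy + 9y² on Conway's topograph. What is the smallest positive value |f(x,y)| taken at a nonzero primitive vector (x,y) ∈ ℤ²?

descent: ρ → (9,2,-9)  [lands on river]
river: ρ → (-9,16,2)
river: ρ → (2,16,-9)
river: ρ → (-9,2,9)
river: ρ → (9,16,-2)
river: ρ → (-2,16,9)
closes: descent 1, river 6
min |a| on river = 2

2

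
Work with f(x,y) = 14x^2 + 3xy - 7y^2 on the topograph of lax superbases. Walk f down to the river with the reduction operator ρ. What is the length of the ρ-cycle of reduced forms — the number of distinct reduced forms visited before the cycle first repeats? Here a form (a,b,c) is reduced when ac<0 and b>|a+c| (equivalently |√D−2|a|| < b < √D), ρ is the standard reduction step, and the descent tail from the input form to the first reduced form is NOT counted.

D = 401, ⌊√D⌋ = 20
descent: ρ → (-7,11,10)  [lands on river]
river: ρ → (10,9,-8)
river: ρ → (-8,7,11)
river: ρ → (11,15,-4)
river: ρ → (-4,17,7)
river: ρ → (7,11,-10)
river: ρ → (-10,9,8)
river: ρ → (8,7,-11)
river: ρ → (-11,15,4)
river: ρ → (4,17,-7)
ρ-cycle length = 10 (tail of 1 descent step not counted)

10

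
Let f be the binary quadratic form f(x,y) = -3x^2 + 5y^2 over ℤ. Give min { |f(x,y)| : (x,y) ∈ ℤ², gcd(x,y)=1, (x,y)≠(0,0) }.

descent: ρ → (5,0,-3)
descent: ρ → (-3,6,2)  [lands on river]
river: ρ → (2,6,-3)
closes: descent 2, river 2
min |a| on river = 2

2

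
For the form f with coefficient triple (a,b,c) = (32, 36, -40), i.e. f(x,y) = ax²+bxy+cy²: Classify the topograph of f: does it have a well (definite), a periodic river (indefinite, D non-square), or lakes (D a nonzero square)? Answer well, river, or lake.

D = b²−4ac = 36² − 4·32·(-40) = 6416
D > 0 non-square ⇒ indefinite ⇒ periodic river

river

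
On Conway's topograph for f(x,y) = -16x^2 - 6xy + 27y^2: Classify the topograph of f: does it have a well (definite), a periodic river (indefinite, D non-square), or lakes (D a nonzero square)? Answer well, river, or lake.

D = b²−4ac = (-6)² − 4·(-16)·27 = 1764
D = 42² is a perfect square ⇒ form factors over ℤ ⇒ lakes

lake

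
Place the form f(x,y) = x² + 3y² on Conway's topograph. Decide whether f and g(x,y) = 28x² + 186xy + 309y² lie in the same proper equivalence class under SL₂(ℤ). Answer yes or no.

D₁ = -12, D₂ = -12
f: reduced (well bottom): (1,0,3) with a≤c, −a<b≤a
g: translate: b→18 (≡186 mod 56), so (28,186,309)→(28,18,3)
g: flip: (28,18,3)→(3,-18,28)
g: translate: b→0 (≡-18 mod 6), so (3,-18,28)→(3,0,1)
g: flip: (3,0,1)→(1,0,3)
g: reduced (well bottom): (1,0,3) with a≤c, −a<b≤a
reduced forms (1, 0, 3) vs (1, 0, 3) ⇒ equivalent

yes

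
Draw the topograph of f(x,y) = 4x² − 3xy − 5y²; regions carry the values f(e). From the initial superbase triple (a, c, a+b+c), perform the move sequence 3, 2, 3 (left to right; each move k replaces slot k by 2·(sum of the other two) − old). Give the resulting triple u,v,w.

start (4,-5,-4) = (f(1,0),f(0,1),f(1,1))
replace slot 3: 2·(4+(-5)) − (-4) = 2 → (4,-5,2)
replace slot 2: 2·(4+2) − (-5) = 17 → (4,17,2)
replace slot 3: 2·(4+17) − 2 = 40 → (4,17,40)

4,17,40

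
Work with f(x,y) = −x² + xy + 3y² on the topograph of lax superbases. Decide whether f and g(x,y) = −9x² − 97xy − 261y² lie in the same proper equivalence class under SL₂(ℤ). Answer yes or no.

D₁ = 13, D₂ = 13
river cycle of f (length 2): (-1, 3, 1), (1, 3, -1)
river cycle of g (length 2): (-1, 3, 1), (1, 3, -1)
cycles coincide ⇒ equivalent

yes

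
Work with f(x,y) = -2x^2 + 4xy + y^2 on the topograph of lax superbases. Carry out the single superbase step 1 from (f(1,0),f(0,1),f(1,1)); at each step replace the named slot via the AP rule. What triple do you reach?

start (-2,1,3) = (f(1,0),f(0,1),f(1,1))
replace slot 1: 2·(1+3) − (-2) = 10 → (10,1,3)

10,1,3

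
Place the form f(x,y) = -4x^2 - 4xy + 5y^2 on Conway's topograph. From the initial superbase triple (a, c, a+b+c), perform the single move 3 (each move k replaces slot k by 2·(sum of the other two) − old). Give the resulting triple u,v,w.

start (-4,5,-3) = (f(1,0),f(0,1),f(1,1))
replace slot 3: 2·((-4)+5) − (-3) = 5 → (-4,5,5)

-4,5,5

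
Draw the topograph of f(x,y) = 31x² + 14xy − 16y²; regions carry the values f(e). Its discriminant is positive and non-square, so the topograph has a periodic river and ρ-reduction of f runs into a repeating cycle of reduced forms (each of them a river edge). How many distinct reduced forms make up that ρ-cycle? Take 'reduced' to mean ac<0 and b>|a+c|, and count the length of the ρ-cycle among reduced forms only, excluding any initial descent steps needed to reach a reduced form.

D = 2180, ⌊√D⌋ = 46
descent: ρ → (-16,18,29)  [lands on river]
river: ρ → (29,40,-5)
river: ρ → (-5,40,29)
river: ρ → (29,18,-16)
river: ρ → (-16,46,1)
river: ρ → (1,46,-16)
ρ-cycle length = 6 (tail of 1 descent step not counted)

6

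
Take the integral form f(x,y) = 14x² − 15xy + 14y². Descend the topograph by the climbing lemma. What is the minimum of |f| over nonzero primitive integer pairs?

translate: b→13 (≡-15 mod 28), so (14,-15,14)→(14,13,13)
flip: (14,13,13)→(13,-13,14)
translate: b→13 (≡-13 mod 26), so (13,-13,14)→(13,13,14)
reduced (well bottom): (13,13,14) with a≤c, −a<b≤a
well minimum = a = 13

13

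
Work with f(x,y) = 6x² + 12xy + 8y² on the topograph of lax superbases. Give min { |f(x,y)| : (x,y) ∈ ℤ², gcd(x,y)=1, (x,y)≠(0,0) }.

translate: b→0 (≡12 mod 12), so (6,12,8)→(6,0,2)
flip: (6,0,2)→(2,0,6)
reduced (well bottom): (2,0,6) with a≤c, −a<b≤a
well minimum = a = 2

2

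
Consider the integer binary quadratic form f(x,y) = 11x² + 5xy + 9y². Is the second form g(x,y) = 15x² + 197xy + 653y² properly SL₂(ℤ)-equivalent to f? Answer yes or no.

D₁ = -371, D₂ = -371
f: flip: (11,5,9)→(9,-5,11)
f: reduced (well bottom): (9,-5,11) with a≤c, −a<b≤a
g: translate: b→-13 (≡197 mod 30), so (15,197,653)→(15,-13,9)
g: flip: (15,-13,9)→(9,13,15)
g: translate: b→-5 (≡13 mod 18), so (9,13,15)→(9,-5,11)
g: reduced (well bottom): (9,-5,11) with a≤c, −a<b≤a
reduced forms (9, -5, 11) vs (9, -5, 11) ⇒ equivalent

yes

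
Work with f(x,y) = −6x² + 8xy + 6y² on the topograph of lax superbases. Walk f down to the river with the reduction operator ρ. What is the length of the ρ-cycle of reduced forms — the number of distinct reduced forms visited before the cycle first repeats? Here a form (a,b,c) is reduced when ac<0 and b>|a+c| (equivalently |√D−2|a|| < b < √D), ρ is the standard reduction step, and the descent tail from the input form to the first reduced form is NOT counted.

D = 208, ⌊√D⌋ = 14
river: ρ → (6,4,-8)
river: ρ → (-8,12,2)
river: ρ → (2,12,-8)
river: ρ → (-8,4,6)
river: ρ → (6,8,-6)
river: ρ → (-6,4,8)
river: ρ → (8,12,-2)
river: ρ → (-2,12,8)
river: ρ → (8,4,-6)
river: ρ → (-6,8,6)
ρ-cycle length = 10 (tail of 0 descent steps not counted)

10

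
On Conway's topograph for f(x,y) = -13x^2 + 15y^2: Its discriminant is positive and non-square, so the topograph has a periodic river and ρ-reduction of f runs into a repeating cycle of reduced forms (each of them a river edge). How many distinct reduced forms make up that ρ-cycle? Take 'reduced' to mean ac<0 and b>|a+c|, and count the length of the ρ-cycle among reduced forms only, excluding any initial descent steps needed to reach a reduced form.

D = 780, ⌊√D⌋ = 27
descent: ρ → (15,0,-13)
descent: ρ → (-13,26,2)  [lands on river]
river: ρ → (2,26,-13)
ρ-cycle length = 2 (tail of 2 descent steps not counted)

2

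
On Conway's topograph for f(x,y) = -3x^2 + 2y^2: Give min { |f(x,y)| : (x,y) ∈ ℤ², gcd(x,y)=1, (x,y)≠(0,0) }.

descent: ρ → (2,4,-1)  [lands on river]
river: ρ → (-1,4,2)
closes: descent 1, river 2
min |a| on river = 1

1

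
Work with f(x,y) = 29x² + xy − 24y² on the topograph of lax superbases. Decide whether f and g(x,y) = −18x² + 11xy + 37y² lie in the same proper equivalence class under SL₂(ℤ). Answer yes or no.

D₁ = 2785, D₂ = 2785
river cycle of f (length 62): (-24, 47, 6), (6, 49, -16), (-16, 47, 9), (9, 43, -26), (-26, 9, 26), (26, 43, -9), (-9, 47, 16), (16, 49, -6), (-6, 47, 24), (24, 49, -4), … (52 more)
river cycle of g (length 62): (-18, 47, 8), (8, 49, -12), (-12, 47, 12), (12, 49, -8), (-8, 47, 18), (18, 25, -30), (-30, 35, 13), (13, 43, -18), (-18, 29, 27), (27, 25, -20), … (52 more)
cycles differ ⇒ inequivalent

no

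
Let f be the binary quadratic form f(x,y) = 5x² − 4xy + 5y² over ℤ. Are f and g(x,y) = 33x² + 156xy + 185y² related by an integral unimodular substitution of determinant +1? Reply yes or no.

D₁ = -84, D₂ = -84
f: flip: (5,-4,5)→(5,4,5)
f: reduced (well bottom): (5,4,5) with a≤c, −a<b≤a
g: translate: b→24 (≡156 mod 66), so (33,156,185)→(33,24,5)
g: flip: (33,24,5)→(5,-24,33)
g: translate: b→-4 (≡-24 mod 10), so (5,-24,33)→(5,-4,5)
g: flip: (5,-4,5)→(5,4,5)
g: reduced (well bottom): (5,4,5) with a≤c, −a<b≤a
reduced forms (5, 4, 5) vs (5, 4, 5) ⇒ equivalent

yes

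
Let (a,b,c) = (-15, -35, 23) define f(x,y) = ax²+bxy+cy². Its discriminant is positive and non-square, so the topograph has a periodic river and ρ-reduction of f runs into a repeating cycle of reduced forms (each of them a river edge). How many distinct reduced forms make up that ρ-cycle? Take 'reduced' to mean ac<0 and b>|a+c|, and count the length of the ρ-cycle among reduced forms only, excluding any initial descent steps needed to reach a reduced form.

D = 2605, ⌊√D⌋ = 51
descent: ρ → (23,35,-15)  [lands on river]
river: ρ → (-15,25,33)
river: ρ → (33,41,-7)
river: ρ → (-7,43,27)
river: ρ → (27,11,-23)
river: ρ → (-23,35,15)
river: ρ → (15,25,-33)
river: ρ → (-33,41,7)
river: ρ → (7,43,-27)
river: ρ → (-27,11,23)
ρ-cycle length = 10 (tail of 1 descent step not counted)

10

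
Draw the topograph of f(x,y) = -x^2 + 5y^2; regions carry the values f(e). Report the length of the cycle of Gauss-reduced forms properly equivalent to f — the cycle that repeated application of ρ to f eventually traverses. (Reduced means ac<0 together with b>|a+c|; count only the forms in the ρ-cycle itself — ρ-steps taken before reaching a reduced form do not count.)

D = 20, ⌊√D⌋ = 4
descent: ρ → (5,0,-1)
descent: ρ → (-1,4,1)  [lands on river]
river: ρ → (1,4,-1)
ρ-cycle length = 2 (tail of 2 descent steps not counted)

2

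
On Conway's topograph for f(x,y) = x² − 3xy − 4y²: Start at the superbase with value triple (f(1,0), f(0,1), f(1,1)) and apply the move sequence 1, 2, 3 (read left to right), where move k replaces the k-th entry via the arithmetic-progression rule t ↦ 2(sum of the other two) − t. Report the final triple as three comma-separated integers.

start (1,-4,-6) = (f(1,0),f(0,1),f(1,1))
replace slot 1: 2·((-4)+(-6)) − 1 = -21 → (-21,-4,-6)
replace slot 2: 2·((-21)+(-6)) − (-4) = -50 → (-21,-50,-6)
replace slot 3: 2·((-21)+(-50)) − (-6) = -136 → (-21,-50,-136)

-21,-50,-136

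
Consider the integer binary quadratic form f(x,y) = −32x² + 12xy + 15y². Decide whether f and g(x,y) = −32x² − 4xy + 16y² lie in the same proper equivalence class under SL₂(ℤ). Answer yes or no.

D₁ = 2064, D₂ = 2064
river cycle of f (length 10): (15, 18, -29), (-29, 40, 4), (4, 40, -29), (-29, 18, 15), (15, 42, -5), (-5, 38, 31), (31, 24, -12), (-12, 24, 31), (31, 38, -5), (-5, 42, 15)
river cycle of g (length 10): (16, 36, -12), (-12, 36, 16), (16, 28, -20), (-20, 12, 24), (24, 36, -8), (-8, 44, 4), (4, 44, -8), (-8, 36, 24), (24, 12, -20), (-20, 28, 16)
cycles differ ⇒ inequivalent

no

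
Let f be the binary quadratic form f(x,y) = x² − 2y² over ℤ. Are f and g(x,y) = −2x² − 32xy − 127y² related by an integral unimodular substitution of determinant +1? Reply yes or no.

D₁ = 8, D₂ = 8
river cycle of f (length 2): (1, 2, -1), (-1, 2, 1)
river cycle of g (length 2): (1, 2, -1), (-1, 2, 1)
cycles coincide ⇒ equivalent

yes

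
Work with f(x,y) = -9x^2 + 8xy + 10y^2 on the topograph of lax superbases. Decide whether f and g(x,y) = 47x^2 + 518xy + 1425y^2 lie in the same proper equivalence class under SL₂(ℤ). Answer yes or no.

D₁ = 424, D₂ = 424
river cycle of f (length 18): (10, 12, -7), (-7, 16, 6), (6, 20, -1), (-1, 20, 6), (6, 16, -7), (-7, 12, 10), (10, 8, -9), (-9, 10, 9), (9, 8, -10), (-10, 12, 7), … (8 more)
river cycle of g (length 18): (9, 10, -9), (-9, 8, 10), (10, 12, -7), (-7, 16, 6), (6, 20, -1), (-1, 20, 6), (6, 16, -7), (-7, 12, 10), (10, 8, -9), (-9, 10, 9), … (8 more)
cycles coincide ⇒ equivalent

yes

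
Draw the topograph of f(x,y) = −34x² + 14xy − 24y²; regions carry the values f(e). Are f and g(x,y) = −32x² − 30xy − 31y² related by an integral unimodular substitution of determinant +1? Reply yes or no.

D₁ = -3068, D₂ = -3068
f is negative-definite; reduce −f:
−f: flip: (34,-14,24)→(24,14,34)
−f: reduced (well bottom): (24,14,34) with a≤c, −a<b≤a
flip sign back: reduced form of f is (-24,-14,-34)
g is negative-definite; reduce −g:
−g: flip: (32,30,31)→(31,-30,32)
−g: reduced (well bottom): (31,-30,32) with a≤c, −a<b≤a
flip sign back: reduced form of g is (-31,30,-32)
reduced forms (-24, -14, -34) vs (-31, 30, -32) ⇒ inequivalent

no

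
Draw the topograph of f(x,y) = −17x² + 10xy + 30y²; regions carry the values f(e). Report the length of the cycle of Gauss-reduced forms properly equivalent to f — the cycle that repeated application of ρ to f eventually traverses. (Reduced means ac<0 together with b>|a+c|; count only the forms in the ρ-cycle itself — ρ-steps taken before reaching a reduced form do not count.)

D = 2140, ⌊√D⌋ = 46
descent: ρ → (30,-10,-17)
descent: ρ → (-17,44,3)  [lands on river]
river: ρ → (3,46,-2)
river: ρ → (-2,46,3)
river: ρ → (3,44,-17)
river: ρ → (-17,24,23)
river: ρ → (23,22,-18)
river: ρ → (-18,14,27)
river: ρ → (27,40,-5)
river: ρ → (-5,40,27)
river: ρ → (27,14,-18)
river: ρ → (-18,22,23)
river: ρ → (23,24,-17)
ρ-cycle length = 12 (tail of 2 descent steps not counted)

12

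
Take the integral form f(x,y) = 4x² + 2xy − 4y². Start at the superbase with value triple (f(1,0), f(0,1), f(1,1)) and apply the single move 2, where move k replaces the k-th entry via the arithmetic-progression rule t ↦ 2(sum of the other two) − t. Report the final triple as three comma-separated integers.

start (4,-4,2) = (f(1,0),f(0,1),f(1,1))
replace slot 2: 2·(4+2) − (-4) = 16 → (4,16,2)

4,16,2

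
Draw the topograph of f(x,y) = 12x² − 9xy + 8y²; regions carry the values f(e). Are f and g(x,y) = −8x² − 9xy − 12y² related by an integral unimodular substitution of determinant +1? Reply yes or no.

D₁ = -303, D₂ = -303
f: flip: (12,-9,8)→(8,9,12)
f: translate: b→-7 (≡9 mod 16), so (8,9,12)→(8,-7,11)
f: reduced (well bottom): (8,-7,11) with a≤c, −a<b≤a
g is negative-definite; reduce −g:
−g: translate: b→-7 (≡9 mod 16), so (8,9,12)→(8,-7,11)
−g: reduced (well bottom): (8,-7,11) with a≤c, −a<b≤a
flip sign back: reduced form of g is (-8,7,-11)
reduced forms (8, -7, 11) vs (-8, 7, -11) ⇒ inequivalent

no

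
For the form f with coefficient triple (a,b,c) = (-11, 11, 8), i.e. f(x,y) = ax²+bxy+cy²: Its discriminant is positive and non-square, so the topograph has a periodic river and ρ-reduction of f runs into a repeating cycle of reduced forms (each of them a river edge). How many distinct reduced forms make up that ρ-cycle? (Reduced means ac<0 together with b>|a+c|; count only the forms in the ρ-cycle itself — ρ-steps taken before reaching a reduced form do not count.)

D = 473, ⌊√D⌋ = 21
river: ρ → (8,21,-1)
river: ρ → (-1,21,8)
river: ρ → (8,11,-11)
river: ρ → (-11,11,8)
ρ-cycle length = 4 (tail of 0 descent steps not counted)

4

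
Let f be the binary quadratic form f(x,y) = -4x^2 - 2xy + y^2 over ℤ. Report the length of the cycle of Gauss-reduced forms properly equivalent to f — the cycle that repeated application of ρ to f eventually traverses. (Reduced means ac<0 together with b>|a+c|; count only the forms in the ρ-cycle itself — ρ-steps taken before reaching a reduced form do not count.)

D = 20, ⌊√D⌋ = 4
descent: ρ → (1,4,-1)  [lands on river]
river: ρ → (-1,4,1)
ρ-cycle length = 2 (tail of 1 descent step not counted)

2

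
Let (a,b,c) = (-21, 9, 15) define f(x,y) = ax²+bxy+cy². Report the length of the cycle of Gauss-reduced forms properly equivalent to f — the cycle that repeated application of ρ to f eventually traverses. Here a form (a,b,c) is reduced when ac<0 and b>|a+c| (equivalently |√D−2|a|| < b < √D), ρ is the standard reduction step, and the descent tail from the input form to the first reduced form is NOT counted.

D = 1341, ⌊√D⌋ = 36
river: ρ → (15,21,-15)
river: ρ → (-15,9,21)
river: ρ → (21,33,-3)
river: ρ → (-3,33,21)
river: ρ → (21,9,-15)
river: ρ → (-15,21,15)
river: ρ → (15,9,-21)
river: ρ → (-21,33,3)
river: ρ → (3,33,-21)
river: ρ → (-21,9,15)
ρ-cycle length = 10 (tail of 0 descent steps not counted)

10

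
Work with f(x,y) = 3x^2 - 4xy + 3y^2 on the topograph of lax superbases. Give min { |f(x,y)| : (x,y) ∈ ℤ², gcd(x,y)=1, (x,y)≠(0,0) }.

translate: b→2 (≡-4 mod 6), so (3,-4,3)→(3,2,2)
flip: (3,2,2)→(2,-2,3)
translate: b→2 (≡-2 mod 4), so (2,-2,3)→(2,2,3)
reduced (well bottom): (2,2,3) with a≤c, −a<b≤a
well minimum = a = 2

2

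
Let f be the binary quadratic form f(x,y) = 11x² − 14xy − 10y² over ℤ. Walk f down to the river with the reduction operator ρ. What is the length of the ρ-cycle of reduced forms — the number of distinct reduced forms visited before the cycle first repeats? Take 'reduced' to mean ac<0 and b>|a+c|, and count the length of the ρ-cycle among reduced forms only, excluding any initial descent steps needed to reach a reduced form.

D = 636, ⌊√D⌋ = 25
descent: ρ → (-10,14,11)  [lands on river]
river: ρ → (11,8,-13)
river: ρ → (-13,18,6)
river: ρ → (6,18,-13)
river: ρ → (-13,8,11)
river: ρ → (11,14,-10)
river: ρ → (-10,6,15)
river: ρ → (15,24,-1)
river: ρ → (-1,24,15)
river: ρ → (15,6,-10)
ρ-cycle length = 10 (tail of 1 descent step not counted)

10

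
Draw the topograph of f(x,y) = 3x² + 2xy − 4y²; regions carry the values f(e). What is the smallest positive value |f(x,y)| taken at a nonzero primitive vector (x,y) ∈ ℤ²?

river: ρ → (-4,6,1)
river: ρ → (1,6,-4)
river: ρ → (-4,2,3)
river: ρ → (3,4,-3)
river: ρ → (-3,2,4)
river: ρ → (4,6,-1)
river: ρ → (-1,6,4)
river: ρ → (4,2,-3)
river: ρ → (-3,4,3)
river: ρ → (3,2,-4)
closes: descent 0, river 10
min |a| on river = 1

1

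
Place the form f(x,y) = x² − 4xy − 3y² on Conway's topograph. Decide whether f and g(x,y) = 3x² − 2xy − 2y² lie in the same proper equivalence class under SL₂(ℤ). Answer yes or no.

D₁ = 28, D₂ = 28
river cycle of f (length 4): (-3, 4, 1), (1, 4, -3), (-3, 2, 2), (2, 2, -3)
river cycle of g (length 4): (-2, 2, 3), (3, 4, -1), (-1, 4, 3), (3, 2, -2)
cycles differ ⇒ inequivalent

no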